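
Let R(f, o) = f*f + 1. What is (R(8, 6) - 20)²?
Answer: 2025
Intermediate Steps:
R(f, o) = 1 + f² (R(f, o) = f² + 1 = 1 + f²)
(R(8, 6) - 20)² = ((1 + 8²) - 20)² = ((1 + 64) - 20)² = (65 - 20)² = 45² = 2025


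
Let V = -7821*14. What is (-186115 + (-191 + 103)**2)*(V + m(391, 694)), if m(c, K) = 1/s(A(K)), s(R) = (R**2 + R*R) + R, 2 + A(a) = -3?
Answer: 97652751551/5 ≈ 1.9531e+10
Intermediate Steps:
A(a) = -5 (A(a) = -2 - 3 = -5)
s(R) = R + 2*R**2 (s(R) = (R**2 + R**2) + R = 2*R**2 + R = R + 2*R**2)
V = -109494
m(c, K) = 1/45 (m(c, K) = 1/(-5*(1 + 2*(-5))) = 1/(-5*(1 - 10)) = 1/(-5*(-9)) = 1/45)
(-186115 + (-191 + 103)**2)*(V + m(391, 694)) = (-186115 + (-191 + 103)**2)*(-109494 + 1/45) = (-186115 + (-88)**2)*(-4927229/45) = (-186115 + 7744)*(-4927229/45) = -178371*(-4927229/45) = 97652751551/5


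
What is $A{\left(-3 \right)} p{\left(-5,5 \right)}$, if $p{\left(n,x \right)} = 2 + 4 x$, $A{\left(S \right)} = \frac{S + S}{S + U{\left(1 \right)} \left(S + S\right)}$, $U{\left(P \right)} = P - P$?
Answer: $44$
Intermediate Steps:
$U{\left(P \right)} = 0$
$A{\left(S \right)} = 2$ ($A{\left(S \right)} = \frac{S + S}{S + 0 \left(S + S\right)} = \frac{2 S}{S + 0 \cdot 2 S} = \frac{2 S}{S + 0} = \frac{2 S}{S} = 2$)
$A{\left(-3 \right)} p{\left(-5,5 \right)} = 2 \left(2 + 4 \cdot 5\right) = 2 \left(2 + 20\right) = 2 \cdot 22 = 44$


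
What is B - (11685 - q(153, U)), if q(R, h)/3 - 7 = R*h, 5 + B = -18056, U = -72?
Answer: -62773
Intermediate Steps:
B = -18061 (B = -5 - 18056 = -18061)
q(R, h) = 21 + 3*R*h (q(R, h) = 21 + 3*(R*h) = 21 + 3*R*h)
B - (11685 - q(153, U)) = -18061 - (11685 - (21 + 3*153*(-72))) = -18061 - (11685 - (21 - 33048)) = -18061 - (11685 - 1*(-33027)) = -18061 - (11685 + 33027) = -18061 - 1*44712 = -18061 - 44712 = -62773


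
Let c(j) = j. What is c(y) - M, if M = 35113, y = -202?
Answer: -35315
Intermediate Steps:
c(y) - M = -202 - 1*35113 = -202 - 35113 = -35315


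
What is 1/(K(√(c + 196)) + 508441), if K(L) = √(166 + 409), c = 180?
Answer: 508441/258512249906 - 5*√23/258512249906 ≈ 1.9667e-6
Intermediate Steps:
K(L) = 5*√23 (K(L) = √575 = 5*√23)
1/(K(√(c + 196)) + 508441) = 1/(5*√23 + 508441) = 1/(508441 + 5*√23)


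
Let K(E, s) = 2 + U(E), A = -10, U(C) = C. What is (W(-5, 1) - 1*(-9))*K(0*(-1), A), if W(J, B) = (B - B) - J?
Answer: 28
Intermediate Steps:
W(J, B) = -J (W(J, B) = 0 - J = -J)
K(E, s) = 2 + E
(W(-5, 1) - 1*(-9))*K(0*(-1), A) = (-1*(-5) - 1*(-9))*(2 + 0*(-1)) = (5 + 9)*(2 + 0) = 14*2 = 28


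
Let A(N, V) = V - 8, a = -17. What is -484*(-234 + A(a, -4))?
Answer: 119064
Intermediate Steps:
A(N, V) = -8 + V
-484*(-234 + A(a, -4)) = -484*(-234 + (-8 - 4)) = -484*(-234 - 12) = -484*(-246) = 119064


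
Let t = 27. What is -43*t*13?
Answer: -15093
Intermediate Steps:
-43*t*13 = -43*27*13 = -1161*13 = -15093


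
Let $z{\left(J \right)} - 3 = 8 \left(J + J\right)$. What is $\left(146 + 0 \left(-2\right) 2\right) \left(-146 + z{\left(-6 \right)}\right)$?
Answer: $-34894$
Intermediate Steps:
$z{\left(J \right)} = 3 + 16 J$ ($z{\left(J \right)} = 3 + 8 \left(J + J\right) = 3 + 8 \cdot 2 J = 3 + 16 J$)
$\left(146 + 0 \left(-2\right) 2\right) \left(-146 + z{\left(-6 \right)}\right) = \left(146 + 0 \left(-2\right) 2\right) \left(-146 + \left(3 + 16 \left(-6\right)\right)\right) = \left(146 + 0 \cdot 2\right) \left(-146 + \left(3 - 96\right)\right) = \left(146 + 0\right) \left(-146 - 93\right) = 146 \left(-239\right) = -34894$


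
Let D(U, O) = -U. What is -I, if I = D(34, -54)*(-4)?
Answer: -136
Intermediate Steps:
I = 136 (I = -1*34*(-4) = -34*(-4) = 136)
-I = -1*136 = -136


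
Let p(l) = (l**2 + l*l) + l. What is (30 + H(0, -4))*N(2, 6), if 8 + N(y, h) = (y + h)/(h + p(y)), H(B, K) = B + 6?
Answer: -270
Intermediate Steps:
H(B, K) = 6 + B
p(l) = l + 2*l**2 (p(l) = (l**2 + l**2) + l = 2*l**2 + l = l + 2*l**2)
N(y, h) = -8 + (h + y)/(h + y*(1 + 2*y)) (N(y, h) = -8 + (y + h)/(h + y*(1 + 2*y)) = -8 + (h + y)/(h + y*(1 + 2*y)))
(30 + H(0, -4))*N(2, 6) = (30 + (6 + 0))*((2 - 7*6 - 8*2*(1 + 2*2))/(6 + 2*(1 + 2*2))) = (30 + 6)*((2 - 42 - 8*2*(1 + 4))/(6 + 2*(1 + 4))) = 36*((2 - 42 - 8*2*5)/(6 + 2*5)) = 36*((2 - 42 - 80)/(6 + 10)) = 36*(-120/16) = 36*((1/16)*(-120)) = 36*(-15/2) = -270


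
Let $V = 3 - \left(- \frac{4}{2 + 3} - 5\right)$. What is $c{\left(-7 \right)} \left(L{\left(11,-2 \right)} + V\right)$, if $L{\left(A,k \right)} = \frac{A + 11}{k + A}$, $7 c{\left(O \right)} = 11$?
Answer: $\frac{5566}{315} \approx 17.67$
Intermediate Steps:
$c{\left(O \right)} = \frac{11}{7}$ ($c{\left(O \right)} = \frac{1}{7} \cdot 11 = \frac{11}{7}$)
$L{\left(A,k \right)} = \frac{11 + A}{A + k}$
$V = \frac{44}{5}$ ($V = 3 - \left(- \frac{4}{5} - 5\right) = 3 - - \frac{29}{5} = 3 + \frac{29}{5} = \frac{44}{5} \approx 8.8$)
$c{\left(-7 \right)} \left(L{\left(11,-2 \right)} + V\right) = \frac{11 \left(\frac{11 + 11}{11 - 2} + \frac{44}{5}\right)}{7} = \frac{11 \left(\frac{1}{9} \cdot 22 + \frac{44}{5}\right)}{7} = \frac{11 \left(\frac{22}{9} + \frac{44}{5}\right)}{7} = \frac{11}{7} \cdot \frac{506}{45} = \frac{5566}{315}$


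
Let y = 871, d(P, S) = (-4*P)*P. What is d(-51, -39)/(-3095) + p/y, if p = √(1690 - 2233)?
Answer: 10404/3095 + I*√543/871 ≈ 3.3615 + 0.026754*I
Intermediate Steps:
d(P, S) = -4*P²
p = I*√543 (p = √(-543) = I*√543 ≈ 23.302*I)
d(-51, -39)/(-3095) + p/y = -4*(-51)²/(-3095) + (I*√543)/871 = -4*2601*(-1/3095) + (I*√543)*(1/871) = -10404*(-1/3095) + I*√543/871 = 10404/3095 + I*√543/871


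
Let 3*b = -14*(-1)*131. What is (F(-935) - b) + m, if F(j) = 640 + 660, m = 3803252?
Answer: 11411822/3 ≈ 3.8039e+6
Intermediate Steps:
F(j) = 1300
b = 1834/3 (b = (-14*(-1)*131)/3 = (14*131)/3 = (⅓)*1834 = 1834/3 ≈ 611.33)
(F(-935) - b) + m = (1300 - 1*1834/3) + 3803252 = (1300 - 1834/3) + 3803252 = 2066/3 + 3803252 = 11411822/3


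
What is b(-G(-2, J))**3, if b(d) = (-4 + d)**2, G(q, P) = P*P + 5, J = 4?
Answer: 244140625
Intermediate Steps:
G(q, P) = 5 + P**2 (G(q, P) = P**2 + 5 = 5 + P**2)
b(-G(-2, J))**3 = ((-4 - (5 + 4**2))**2)**3 = ((-4 - (5 + 16))**2)**3 = ((-4 - 1*21)**2)**3 = ((-4 - 21)**2)**3 = ((-25)**2)**3 = 625**3 = 244140625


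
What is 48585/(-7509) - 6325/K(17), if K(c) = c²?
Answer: -20511830/723367 ≈ -28.356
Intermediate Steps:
48585/(-7509) - 6325/K(17) = 48585/(-7509) - 6325/(17²) = 48585*(-1/7509) - 6325/289 = -16195/2503 - 6325*1/289 = -16195/2503 - 6325/289 = -20511830/723367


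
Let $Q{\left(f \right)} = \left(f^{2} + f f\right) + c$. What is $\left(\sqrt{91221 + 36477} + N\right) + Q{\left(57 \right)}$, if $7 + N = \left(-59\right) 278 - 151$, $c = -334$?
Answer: $-10396 + \sqrt{127698} \approx -10039.0$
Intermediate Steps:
$N = -16560$ ($N = -7 - 16553 = -16560$)
$Q{\left(f \right)} = -334 + 2 f^{2}$ ($Q{\left(f \right)} = \left(f^{2} + f f\right) - 334 = \left(f^{2} + f^{2}\right) - 334 = 2 f^{2} - 334 = -334 + 2 f^{2}$)
$\left(\sqrt{91221 + 36477} + N\right) + Q{\left(57 \right)} = \left(\sqrt{91221 + 36477} - 16560\right) - \left(334 - 2 \cdot 57^{2}\right) = \left(\sqrt{127698} - 16560\right) + \left(-334 + 2 \cdot 3249\right) = \left(-16560 + \sqrt{127698}\right) + \left(-334 + 6498\right) = \left(-16560 + \sqrt{127698}\right) + 6164 = -10396 + \sqrt{127698}$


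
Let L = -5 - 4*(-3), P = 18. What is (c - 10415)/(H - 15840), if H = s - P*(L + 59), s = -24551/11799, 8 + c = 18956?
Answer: -100680867/200937923 ≈ -0.50105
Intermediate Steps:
c = 18948 (c = -8 + 18956 = 18948)
L = 7 (L = -5 + 12 = 7)
s = -24551/11799 (s = -24551*1/11799 = -24551/11799 ≈ -2.0808)
H = -14041763/11799 (H = -24551/11799 - 18*(7 + 59) = -24551/11799 - 18*66 = -24551/11799 - 1*1188 = -24551/11799 - 1188 = -14041763/11799 ≈ -1190.1)
(c - 10415)/(H - 15840) = (18948 - 10415)/(-14041763/11799 - 15840) = 8533/(-200937923/11799) = 8533*(-11799/200937923) = -100680867/200937923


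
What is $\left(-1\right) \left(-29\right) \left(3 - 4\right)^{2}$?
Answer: $29$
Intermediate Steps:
$\left(-1\right) \left(-29\right) \left(3 - 4\right)^{2} = 29 \left(-1\right)^{2} = 29 \cdot 1 = 29$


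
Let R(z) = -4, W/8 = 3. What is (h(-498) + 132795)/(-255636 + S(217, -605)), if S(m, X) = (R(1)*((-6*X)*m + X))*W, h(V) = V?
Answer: -44099/25272572 ≈ -0.0017449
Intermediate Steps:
W = 24 (W = 8*3 = 24)
S(m, X) = -96*X + 576*X*m (S(m, X) = -4*((-6*X)*m + X)*24 = -4*(-6*X*m + X)*24 = -4*(X - 6*X*m)*24 = (-4*X + 24*X*m)*24 = -96*X + 576*X*m)
(h(-498) + 132795)/(-255636 + S(217, -605)) = (-498 + 132795)/(-255636 + 96*(-605)*(-1 + 6*217)) = 132297/(-255636 + 96*(-605)*(-1 + 1302)) = 132297/(-255636 + 96*(-605)*1301) = 132297/(-255636 - 75562080) = 132297/(-75817716) = 132297*(-1/75817716) = -44099/25272572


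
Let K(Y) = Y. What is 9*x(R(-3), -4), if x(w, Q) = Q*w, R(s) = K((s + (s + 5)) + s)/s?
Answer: -48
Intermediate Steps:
R(s) = (5 + 3*s)/s (R(s) = ((s + (s + 5)) + s)/s = ((s + (5 + s)) + s)/s = ((5 + 2*s) + s)/s = (5 + 3*s)/s)
9*x(R(-3), -4) = 9*(-4*(3 + 5/(-3))) = 9*(-4*(3 + 5*(-⅓))) = 9*(-4*(3 - 5/3)) = 9*(-4*4/3) = 9*(-16/3) = -48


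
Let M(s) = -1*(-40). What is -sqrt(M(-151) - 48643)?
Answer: -I*sqrt(48603) ≈ -220.46*I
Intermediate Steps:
M(s) = 40
-sqrt(M(-151) - 48643) = -sqrt(40 - 48643) = -sqrt(-48603) = -I*sqrt(48603)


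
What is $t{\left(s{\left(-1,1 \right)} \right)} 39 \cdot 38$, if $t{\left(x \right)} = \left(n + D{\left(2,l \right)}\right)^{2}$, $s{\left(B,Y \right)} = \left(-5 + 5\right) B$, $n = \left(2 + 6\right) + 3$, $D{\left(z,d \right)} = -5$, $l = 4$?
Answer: $53352$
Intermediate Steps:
$n = 11$ ($n = 8 + 3 = 11$)
$s{\left(B,Y \right)} = 0$ ($s{\left(B,Y \right)} = 0 B = 0$)
$t{\left(x \right)} = 36$ ($t{\left(x \right)} = \left(11 - 5\right)^{2} = 6^{2} = 36$)
$t{\left(s{\left(-1,1 \right)} \right)} 39 \cdot 38 = 36 \cdot 39 \cdot 38 = 1404 \cdot 38 = 53352$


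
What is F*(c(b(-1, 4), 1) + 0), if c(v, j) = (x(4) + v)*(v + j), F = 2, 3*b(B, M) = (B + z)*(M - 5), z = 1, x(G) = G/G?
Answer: 2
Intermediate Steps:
x(G) = 1
b(B, M) = (1 + B)*(-5 + M)/3 (b(B, M) = ((B + 1)*(M - 5))/3 = ((1 + B)*(-5 + M))/3 = (1 + B)*(-5 + M)/3)
c(v, j) = (1 + v)*(j + v) (c(v, j) = (1 + v)*(v + j) = (1 + v)*(j + v))
F*(c(b(-1, 4), 1) + 0) = 2*((1 + (-5/3 - 5/3*(-1) + (⅓)*4 + (⅓)*(-1)*4) + (-5/3 - 5/3*(-1) + (⅓)*4 + (⅓)*(-1)*4)² + 1*(-5/3 - 5/3*(-1) + (⅓)*4 + (⅓)*(-1)*4)) + 0) = 2*((1 + (-5/3 + 5/3 + 4/3 - 4/3) + (-5/3 + 5/3 + 4/3 - 4/3)² + 1*(-5/3 + 5/3 + 4/3 - 4/3)) + 0) = 2*((1 + 0 + 0² + 1*0) + 0) = 2*((1 + 0 + 0 + 0) + 0) = 2*(1 + 0) = 2*1 = 2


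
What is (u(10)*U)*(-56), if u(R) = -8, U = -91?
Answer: -40768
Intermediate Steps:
(u(10)*U)*(-56) = -8*(-91)*(-56) = 728*(-56) = -40768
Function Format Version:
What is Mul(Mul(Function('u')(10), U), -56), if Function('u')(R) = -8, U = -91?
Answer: -40768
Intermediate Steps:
Mul(Mul(Function('u')(10), U), -56) = Mul(Mul(-8, -91), -56) = Mul(728, -56) = -40768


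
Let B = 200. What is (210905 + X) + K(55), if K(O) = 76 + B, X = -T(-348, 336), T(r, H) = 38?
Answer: 211143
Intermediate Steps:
X = -38 (X = -1*38 = -38)
K(O) = 276 (K(O) = 76 + 200 = 276)
(210905 + X) + K(55) = (210905 - 38) + 276 = 210867 + 276 = 211143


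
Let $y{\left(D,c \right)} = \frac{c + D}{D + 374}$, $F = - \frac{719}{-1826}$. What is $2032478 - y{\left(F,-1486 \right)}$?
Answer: $\frac{14940774947}{7351} \approx 2.0325 \cdot 10^{6}$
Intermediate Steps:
$F = \frac{719}{1826}$ ($F = \left(-719\right) \left(- \frac{1}{1826}\right) = \frac{719}{1826} \approx 0.39376$)
$y{\left(D,c \right)} = \frac{D + c}{374 + D}$
$2032478 - y{\left(F,-1486 \right)} = 2032478 - \frac{\frac{719}{1826} - 1486}{374 + \frac{719}{1826}} = 2032478 - \frac{1}{\frac{683643}{1826}} \left(- \frac{2712717}{1826}\right) = 2032478 - \frac{1826}{683643} \left(- \frac{2712717}{1826}\right) = 2032478 - - \frac{29169}{7351} = 2032478 + \frac{29169}{7351} = \frac{14940774947}{7351}$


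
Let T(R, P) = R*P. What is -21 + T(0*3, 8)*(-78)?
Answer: -21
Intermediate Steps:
T(R, P) = P*R
-21 + T(0*3, 8)*(-78) = -21 + (8*(0*3))*(-78) = -21 + (8*0)*(-78) = -21 + 0*(-78) = -21 + 0 = -21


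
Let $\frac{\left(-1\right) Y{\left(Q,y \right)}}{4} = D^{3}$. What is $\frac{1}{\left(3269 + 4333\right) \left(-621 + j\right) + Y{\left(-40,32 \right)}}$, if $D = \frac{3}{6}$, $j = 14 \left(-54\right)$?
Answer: $- \frac{2}{20935909} \approx -9.553 \cdot 10^{-8}$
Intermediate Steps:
$j = -756$
$D = \frac{1}{2}$ ($D = 3 \cdot \frac{1}{6} = \frac{1}{2} \approx 0.5$)
$Y{\left(Q,y \right)} = - \frac{1}{2}$ ($Y{\left(Q,y \right)} = - \frac{4}{8} = \left(-4\right) \frac{1}{8} = - \frac{1}{2}$)
$\frac{1}{\left(3269 + 4333\right) \left(-621 + j\right) + Y{\left(-40,32 \right)}} = \frac{1}{\left(3269 + 4333\right) \left(-621 - 756\right) - \frac{1}{2}} = \frac{1}{7602 \left(-1377\right) - \frac{1}{2}} = \frac{1}{-10467954 - \frac{1}{2}} = \frac{1}{- \frac{20935909}{2}} = - \frac{2}{20935909}$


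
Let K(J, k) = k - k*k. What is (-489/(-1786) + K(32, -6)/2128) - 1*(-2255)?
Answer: 16111535/7144 ≈ 2255.3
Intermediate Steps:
K(J, k) = k - k**2
(-489/(-1786) + K(32, -6)/2128) - 1*(-2255) = (-489/(-1786) - 6*(1 - 1*(-6))/2128) - 1*(-2255) = (-489*(-1/1786) - 6*(1 + 6)*(1/2128)) + 2255 = (489/1786 - 6*7*(1/2128)) + 2255 = (489/1786 - 42*1/2128) + 2255 = (489/1786 - 3/152) + 2255 = 1815/7144 + 2255 = 16111535/7144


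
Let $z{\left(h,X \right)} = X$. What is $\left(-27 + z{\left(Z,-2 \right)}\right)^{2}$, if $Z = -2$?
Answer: $841$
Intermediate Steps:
$\left(-27 + z{\left(Z,-2 \right)}\right)^{2} = \left(-27 - 2\right)^{2} = \left(-29\right)^{2} = 841$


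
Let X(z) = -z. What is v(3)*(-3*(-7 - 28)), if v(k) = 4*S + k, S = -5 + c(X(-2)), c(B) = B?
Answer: -945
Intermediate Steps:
S = -3 (S = -5 - 1*(-2) = -5 + 2 = -3)
v(k) = -12 + k (v(k) = 4*(-3) + k = -12 + k)
v(3)*(-3*(-7 - 28)) = (-12 + 3)*(-3*(-7 - 28)) = -(-27)*(-35) = -9*105 = -945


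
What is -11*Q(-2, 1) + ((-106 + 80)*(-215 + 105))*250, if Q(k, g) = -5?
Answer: 715055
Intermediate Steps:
-11*Q(-2, 1) + ((-106 + 80)*(-215 + 105))*250 = -11*(-5) + ((-106 + 80)*(-215 + 105))*250 = 55 - 26*(-110)*250 = 55 + 2860*250 = 55 + 715000 = 715055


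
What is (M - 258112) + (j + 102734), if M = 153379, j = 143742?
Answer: 141743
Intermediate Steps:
(M - 258112) + (j + 102734) = (153379 - 258112) + (143742 + 102734) = -104733 + 246476 = 141743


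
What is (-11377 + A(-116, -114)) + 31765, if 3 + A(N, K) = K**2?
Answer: 33381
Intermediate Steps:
A(N, K) = -3 + K**2
(-11377 + A(-116, -114)) + 31765 = (-11377 + (-3 + (-114)**2)) + 31765 = (-11377 + (-3 + 12996)) + 31765 = (-11377 + 12993) + 31765 = 1616 + 31765 = 33381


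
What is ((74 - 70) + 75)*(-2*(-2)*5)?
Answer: 1580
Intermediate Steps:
((74 - 70) + 75)*(-2*(-2)*5) = (4 + 75)*(4*5) = 79*20 = 1580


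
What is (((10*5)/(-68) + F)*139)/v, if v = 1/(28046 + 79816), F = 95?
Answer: 24025990845/17 ≈ 1.4133e+9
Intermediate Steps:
v = 1/107862 ≈ 9.2711e-6
(((10*5)/(-68) + F)*139)/v = (((10*5)/(-68) + 95)*139)/(1/107862) = ((50*(-1/68) + 95)*139)*107862 = ((-25/34 + 95)*139)*107862 = ((3205/34)*139)*107862 = (445495/34)*107862 = 24025990845/17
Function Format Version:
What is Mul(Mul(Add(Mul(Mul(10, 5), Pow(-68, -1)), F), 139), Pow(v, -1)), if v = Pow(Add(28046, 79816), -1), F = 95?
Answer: Rational(24025990845, 17) ≈ 1.4133e+9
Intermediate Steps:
v = Rational(1, 107862) (v = Pow(107862, -1) = Rational(1, 107862) ≈ 9.2711e-6)
Mul(Mul(Add(Mul(Mul(10, 5), Pow(-68, -1)), F), 139), Pow(v, -1)) = Mul(Mul(Add(Mul(Mul(10, 5), Pow(-68, -1)), 95), 139), Pow(Rational(1, 107862), -1)) = Mul(Mul(Add(Mul(50, Rational(-1, 68)), 95), 139), 107862) = Mul(Mul(Add(Rational(-25, 34), 95), 139), 107862) = Mul(Mul(Rational(3205, 34), 139), 107862) = Mul(Rational(445495, 34), 107862) = Rational(24025990845, 17)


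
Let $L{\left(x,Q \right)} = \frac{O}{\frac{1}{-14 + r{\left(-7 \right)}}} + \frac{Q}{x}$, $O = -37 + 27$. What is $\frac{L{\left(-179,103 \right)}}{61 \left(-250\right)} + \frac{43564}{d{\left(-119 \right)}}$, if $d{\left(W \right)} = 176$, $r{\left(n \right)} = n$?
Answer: $\frac{14864028911}{60054500} \approx 247.51$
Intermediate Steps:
$O = -10$
$L{\left(x,Q \right)} = 210 + \frac{Q}{x}$ ($L{\left(x,Q \right)} = - \frac{10}{\frac{1}{-14 - 7}} + \frac{Q}{x} = - \frac{10}{\frac{1}{-21}} + \frac{Q}{x} = - \frac{10}{- \frac{1}{21}} + \frac{Q}{x} = \left(-10\right) \left(-21\right) + \frac{Q}{x} = 210 + \frac{Q}{x}$)
$\frac{L{\left(-179,103 \right)}}{61 \left(-250\right)} + \frac{43564}{d{\left(-119 \right)}} = \frac{210 + \frac{103}{-179}}{61 \left(-250\right)} + \frac{43564}{176} = \frac{210 + 103 \left(- \frac{1}{179}\right)}{-15250} + 43564 \cdot \frac{1}{176} = \left(210 - \frac{103}{179}\right) \left(- \frac{1}{15250}\right) + \frac{10891}{44} = \frac{37487}{179} \left(- \frac{1}{15250}\right) + \frac{10891}{44} = - \frac{37487}{2729750} + \frac{10891}{44} = \frac{14864028911}{60054500}$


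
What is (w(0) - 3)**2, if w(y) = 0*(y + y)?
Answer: 9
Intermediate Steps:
w(y) = 0 (w(y) = 0*(2*y) = 0)
(w(0) - 3)**2 = (0 - 3)**2 = (-3)**2 = 9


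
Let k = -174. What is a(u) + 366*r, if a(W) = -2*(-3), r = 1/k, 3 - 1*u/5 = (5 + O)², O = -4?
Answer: 113/29 ≈ 3.8966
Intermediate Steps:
u = 10 (u = 15 - 5*(5 - 4)² = 15 - 5*1² = 15 - 5*1 = 15 - 5 = 10)
r = -1/174 (r = 1/(-174) = -1/174 ≈ -0.0057471)
a(W) = 6
a(u) + 366*r = 6 + 366*(-1/174) = 6 - 61/29 = 113/29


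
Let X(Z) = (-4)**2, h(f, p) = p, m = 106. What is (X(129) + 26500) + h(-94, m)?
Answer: 26622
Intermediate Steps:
X(Z) = 16
(X(129) + 26500) + h(-94, m) = (16 + 26500) + 106 = 26516 + 106 = 26622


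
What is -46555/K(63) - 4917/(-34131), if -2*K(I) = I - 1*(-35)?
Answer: 529736546/557473 ≈ 950.25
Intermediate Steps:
K(I) = -35/2 - I/2 (K(I) = -(I - 1*(-35))/2 = -(I + 35)/2 = -(35 + I)/2 = -35/2 - I/2)
-46555/K(63) - 4917/(-34131) = -46555/(-35/2 - ½*63) - 4917/(-34131) = -46555/(-35/2 - 63/2) - 4917*(-1/34131) = -46555/(-49) + 1639/11377 = -46555*(-1/49) + 1639/11377 = 46555/49 + 1639/11377 = 529736546/557473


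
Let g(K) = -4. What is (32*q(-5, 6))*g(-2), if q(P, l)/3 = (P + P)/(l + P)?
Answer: 3840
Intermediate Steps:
q(P, l) = 6*P/(P + l) (q(P, l) = 3*((P + P)/(l + P)) = 3*((2*P)/(P + l)) = 3*(2*P/(P + l)) = 6*P/(P + l))
(32*q(-5, 6))*g(-2) = (32*(6*(-5)/(-5 + 6)))*(-4) = (32*(6*(-5)/1))*(-4) = (32*(6*(-5)*1))*(-4) = (32*(-30))*(-4) = -960*(-4) = 3840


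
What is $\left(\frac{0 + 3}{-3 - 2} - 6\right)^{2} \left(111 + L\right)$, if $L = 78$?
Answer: $\frac{205821}{25} \approx 8232.8$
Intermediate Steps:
$\left(\frac{0 + 3}{-3 - 2} - 6\right)^{2} \left(111 + L\right) = \left(\frac{0 + 3}{-3 - 2} - 6\right)^{2} \left(111 + 78\right) = \left(\frac{3}{-5} - 6\right)^{2} \cdot 189 = \left(3 \left(- \frac{1}{5}\right) - 6\right)^{2} \cdot 189 = \left(- \frac{3}{5} - 6\right)^{2} \cdot 189 = \left(- \frac{33}{5}\right)^{2} \cdot 189 = \frac{1089}{25} \cdot 189 = \frac{205821}{25}$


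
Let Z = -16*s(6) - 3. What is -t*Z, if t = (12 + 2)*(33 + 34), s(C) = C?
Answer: 92862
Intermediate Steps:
t = 938 (t = 14*67 = 938)
Z = -99 (Z = -16*6 - 3 = -96 - 3 = -99)
-t*Z = -938*(-99) = -1*(-92862) = 92862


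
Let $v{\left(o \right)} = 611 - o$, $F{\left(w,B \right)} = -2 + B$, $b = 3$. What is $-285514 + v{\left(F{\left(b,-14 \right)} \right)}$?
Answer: $-284887$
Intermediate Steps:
$-285514 + v{\left(F{\left(b,-14 \right)} \right)} = -285514 + \left(611 - \left(-2 - 14\right)\right) = -285514 + \left(611 - -16\right) = -285514 + \left(611 + 16\right) = -285514 + 627 = -284887$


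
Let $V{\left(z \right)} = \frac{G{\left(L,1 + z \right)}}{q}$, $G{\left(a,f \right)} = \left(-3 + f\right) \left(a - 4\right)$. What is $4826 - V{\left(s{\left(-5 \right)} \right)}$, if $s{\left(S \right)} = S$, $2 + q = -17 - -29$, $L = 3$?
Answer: $\frac{48253}{10} \approx 4825.3$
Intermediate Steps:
$q = 10$ ($q = -2 - -12 = -2 + \left(-17 + 29\right) = -2 + 12 = 10$)
$G{\left(a,f \right)} = \left(-4 + a\right) \left(-3 + f\right)$ ($G{\left(a,f \right)} = \left(-3 + f\right) \left(-4 + a\right) = \left(-4 + a\right) \left(-3 + f\right)$)
$V{\left(z \right)} = \frac{1}{5} - \frac{z}{10}$ ($V{\left(z \right)} = \frac{12 - 4 \left(1 + z\right) - 9 + 3 \left(1 + z\right)}{10} = \left(12 - \left(4 + 4 z\right) - 9 + \left(3 + 3 z\right)\right) \frac{1}{10} = \left(2 - z\right) \frac{1}{10} = \frac{1}{5} - \frac{z}{10}$)
$4826 - V{\left(s{\left(-5 \right)} \right)} = 4826 - \left(\frac{1}{5} - - \frac{1}{2}\right) = 4826 - \left(\frac{1}{5} + \frac{1}{2}\right) = 4826 - \frac{7}{10} = \frac{48253}{10}$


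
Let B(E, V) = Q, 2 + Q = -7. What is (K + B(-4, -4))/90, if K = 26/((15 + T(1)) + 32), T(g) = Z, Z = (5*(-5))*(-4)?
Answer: -1297/13230 ≈ -0.098035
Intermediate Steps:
Z = 100 (Z = -25*(-4) = 100)
Q = -9 (Q = -2 - 7 = -9)
B(E, V) = -9
T(g) = 100
K = 26/147 (K = 26/((15 + 100) + 32) = 26/(115 + 32) = 26/147 ≈ 0.17687)
(K + B(-4, -4))/90 = (26/147 - 9)/90 = -1297/147*1/90 = -1297/13230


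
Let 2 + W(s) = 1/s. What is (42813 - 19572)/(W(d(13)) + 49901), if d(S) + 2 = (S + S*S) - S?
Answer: 3881247/8333134 ≈ 0.46576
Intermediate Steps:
d(S) = -2 + S² (d(S) = -2 + ((S + S*S) - S) = -2 + ((S + S²) - S) = -2 + S²)
W(s) = -2 + 1/s
(42813 - 19572)/(W(d(13)) + 49901) = (42813 - 19572)/((-2 + 1/(-2 + 13²)) + 49901) = 23241/((-2 + 1/(-2 + 169)) + 49901) = 23241/((-2 + 1/167) + 49901) = 23241/(-333/167 + 49901) = 23241/(8333134/167) = 23241*(167/8333134) = 3881247/8333134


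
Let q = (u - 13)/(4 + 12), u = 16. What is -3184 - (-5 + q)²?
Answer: -821033/256 ≈ -3207.2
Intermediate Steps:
q = 3/16 (q = (16 - 13)/(4 + 12) = 3/16 ≈ 0.18750)
-3184 - (-5 + q)² = -3184 - (-5 + 3/16)² = -3184 - (-77/16)² = -3184 - 1*5929/256 = -3184 - 5929/256 = -821033/256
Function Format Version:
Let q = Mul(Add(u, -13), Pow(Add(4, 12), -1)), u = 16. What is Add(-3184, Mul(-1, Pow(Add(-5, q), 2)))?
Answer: Rational(-821033, 256) ≈ -3207.2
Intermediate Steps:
q = Rational(3, 16) (q = Mul(Add(16, -13), Pow(Add(4, 12), -1)) = Mul(3, Pow(16, -1)) = Mul(3, Rational(1, 16)) = Rational(3, 16) ≈ 0.18750)
Add(-3184, Mul(-1, Pow(Add(-5, q), 2))) = Add(-3184, Mul(-1, Pow(Add(-5, Rational(3, 16)), 2))) = Add(-3184, Mul(-1, Pow(Rational(-77, 16), 2))) = Add(-3184, Mul(-1, Rational(5929, 256))) = Add(-3184, Rational(-5929, 256)) = Rational(-821033, 256)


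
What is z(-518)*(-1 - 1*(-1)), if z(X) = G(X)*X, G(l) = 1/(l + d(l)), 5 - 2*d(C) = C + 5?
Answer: 0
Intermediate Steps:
d(C) = -C/2 (d(C) = 5/2 - (C + 5)/2 = 5/2 - (5 + C)/2 = 5/2 + (-5/2 - C/2) = -C/2)
G(l) = 2/l (G(l) = 1/(l - l/2) = 1/(l/2) = 2/l)
z(X) = 2 (z(X) = (2/X)*X = 2)
z(-518)*(-1 - 1*(-1)) = 2*(-1 - 1*(-1)) = 2*(-1 + 1) = 2*0 = 0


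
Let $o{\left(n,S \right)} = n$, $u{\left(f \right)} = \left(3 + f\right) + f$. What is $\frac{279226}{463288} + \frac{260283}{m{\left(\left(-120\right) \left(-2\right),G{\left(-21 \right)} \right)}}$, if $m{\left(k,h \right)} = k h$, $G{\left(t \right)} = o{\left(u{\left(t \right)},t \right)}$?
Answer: $- \frac{4915518131}{180682320} \approx -27.205$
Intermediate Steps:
$u{\left(f \right)} = 3 + 2 f$
$G{\left(t \right)} = 3 + 2 t$
$m{\left(k,h \right)} = h k$
$\frac{279226}{463288} + \frac{260283}{m{\left(\left(-120\right) \left(-2\right),G{\left(-21 \right)} \right)}} = \frac{279226}{463288} + \frac{260283}{\left(3 + 2 \left(-21\right)\right) \left(\left(-120\right) \left(-2\right)\right)} = 279226 \cdot \frac{1}{463288} + \frac{260283}{\left(3 - 42\right) 240} = \frac{139613}{231644} + \frac{260283}{\left(-39\right) 240} = \frac{139613}{231644} + \frac{260283}{-9360} = \frac{139613}{231644} + 260283 \left(- \frac{1}{9360}\right) = \frac{139613}{231644} - \frac{86761}{3120} = - \frac{4915518131}{180682320}$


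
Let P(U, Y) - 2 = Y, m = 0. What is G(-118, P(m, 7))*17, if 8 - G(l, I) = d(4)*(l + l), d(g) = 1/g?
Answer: 1139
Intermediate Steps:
d(g) = 1/g
P(U, Y) = 2 + Y
G(l, I) = 8 - l/2 (G(l, I) = 8 - (l + l)/4 = 8 - 2*l/4 = 8 - l/2)
G(-118, P(m, 7))*17 = (8 - 1/2*(-118))*17 = (8 + 59)*17 = 67*17 = 1139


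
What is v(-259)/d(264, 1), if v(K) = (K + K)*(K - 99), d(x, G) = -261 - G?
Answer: -92722/131 ≈ -707.80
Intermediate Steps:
v(K) = 2*K*(-99 + K) (v(K) = (2*K)*(-99 + K) = 2*K*(-99 + K))
v(-259)/d(264, 1) = (2*(-259)*(-99 - 259))/(-261 - 1*1) = (2*(-259)*(-358))/(-261 - 1) = 185444/(-262) = 185444*(-1/262) = -92722/131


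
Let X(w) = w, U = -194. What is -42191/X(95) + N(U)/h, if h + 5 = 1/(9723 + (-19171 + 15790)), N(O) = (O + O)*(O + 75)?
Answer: -29156002699/3012355 ≈ -9678.8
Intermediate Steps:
N(O) = 2*O*(75 + O) (N(O) = (2*O)*(75 + O) = 2*O*(75 + O))
h = -31709/6342 (h = -5 + 1/(9723 + (-19171 + 15790)) = -5 + 1/(9723 - 3381) = -5 + 1/6342 = -31709/6342 ≈ -4.9998)
-42191/X(95) + N(U)/h = -42191/95 + (2*(-194)*(75 - 194))/(-31709/6342) = -42191*1/95 + (2*(-194)*(-119))*(-6342/31709) = -42191/95 + 46172*(-6342/31709) = -42191/95 - 292822824/31709 = -29156002699/3012355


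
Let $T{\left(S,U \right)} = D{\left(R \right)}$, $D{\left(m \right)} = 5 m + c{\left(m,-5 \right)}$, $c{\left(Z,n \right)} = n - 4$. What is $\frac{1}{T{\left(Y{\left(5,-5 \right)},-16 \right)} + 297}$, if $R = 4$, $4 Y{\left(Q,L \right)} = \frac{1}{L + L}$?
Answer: $\frac{1}{308} \approx 0.0032468$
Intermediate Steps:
$c{\left(Z,n \right)} = -4 + n$
$Y{\left(Q,L \right)} = \frac{1}{8 L}$ ($Y{\left(Q,L \right)} = \frac{1}{4 \left(L + L\right)} = \frac{1}{4 \cdot 2 L} = \frac{\frac{1}{2} \frac{1}{L}}{4} = \frac{1}{8 L}$)
$D{\left(m \right)} = -9 + 5 m$ ($D{\left(m \right)} = 5 m - 9 = -9 + 5 m$)
$T{\left(S,U \right)} = 11$ ($T{\left(S,U \right)} = -9 + 5 \cdot 4 = -9 + 20 = 11$)
$\frac{1}{T{\left(Y{\left(5,-5 \right)},-16 \right)} + 297} = \frac{1}{11 + 297} = \frac{1}{308}$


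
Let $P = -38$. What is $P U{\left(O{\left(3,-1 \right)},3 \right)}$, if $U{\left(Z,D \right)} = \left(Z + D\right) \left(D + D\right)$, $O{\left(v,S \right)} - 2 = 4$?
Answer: $-2052$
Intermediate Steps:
$O{\left(v,S \right)} = 6$ ($O{\left(v,S \right)} = 2 + 4 = 6$)
$U{\left(Z,D \right)} = 2 D \left(D + Z\right)$ ($U{\left(Z,D \right)} = \left(D + Z\right) 2 D = 2 D \left(D + Z\right)$)
$P U{\left(O{\left(3,-1 \right)},3 \right)} = - 38 \cdot 2 \cdot 3 \left(3 + 6\right) = - 38 \cdot 2 \cdot 3 \cdot 9 = \left(-38\right) 54 = -2052$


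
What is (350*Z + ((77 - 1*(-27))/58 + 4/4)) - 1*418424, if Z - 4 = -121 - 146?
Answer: -14803665/29 ≈ -5.1047e+5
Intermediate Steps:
Z = -263 (Z = 4 + (-121 - 146) = 4 - 267 = -263)
(350*Z + ((77 - 1*(-27))/58 + 4/4)) - 1*418424 = (350*(-263) + ((77 - 1*(-27))/58 + 4/4)) - 1*418424 = (-92050 + ((77 + 27)*(1/58) + 4*(1/4))) - 418424 = (-92050 + (104*(1/58) + 1)) - 418424 = (-92050 + (52/29 + 1)) - 418424 = (-92050 + 81/29) - 418424 = -2669369/29 - 418424 = -14803665/29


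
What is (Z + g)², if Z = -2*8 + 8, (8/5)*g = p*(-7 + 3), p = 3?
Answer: 961/4 ≈ 240.25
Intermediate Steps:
g = -15/2 (g = 5*(3*(-7 + 3))/8 = 5*(3*(-4))/8 = (5/8)*(-12) = -15/2 ≈ -7.5000)
Z = -8 (Z = -16 + 8 = -8)
(Z + g)² = (-8 - 15/2)² = (-31/2)² = 961/4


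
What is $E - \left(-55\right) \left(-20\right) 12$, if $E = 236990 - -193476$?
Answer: $417266$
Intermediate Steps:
$E = 430466$ ($E = 236990 + 193476 = 430466$)
$E - \left(-55\right) \left(-20\right) 12 = 430466 - \left(-55\right) \left(-20\right) 12 = 430466 - 1100 \cdot 12 = 430466 - 13200 = 417266$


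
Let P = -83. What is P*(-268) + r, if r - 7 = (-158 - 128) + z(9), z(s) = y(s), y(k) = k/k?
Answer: 21966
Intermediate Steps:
y(k) = 1
z(s) = 1
r = -278 (r = 7 + ((-158 - 128) + 1) = 7 + (-286 + 1) = 7 - 285 = -278)
P*(-268) + r = -83*(-268) - 278 = 22244 - 278 = 21966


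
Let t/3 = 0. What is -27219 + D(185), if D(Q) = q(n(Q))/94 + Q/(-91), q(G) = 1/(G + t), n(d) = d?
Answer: -43077012369/1582490 ≈ -27221.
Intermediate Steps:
t = 0 (t = 3*0 = 0)
q(G) = 1/G (q(G) = 1/(G + 0) = 1/G)
D(Q) = -Q/91 + 1/(94*Q) (D(Q) = 1/(Q*94) + Q/(-91) = (1/94)/Q + Q*(-1/91) = 1/(94*Q) - Q/91 = -Q/91 + 1/(94*Q))
-27219 + D(185) = -27219 + (-1/91*185 + (1/94)/185) = -27219 + (-185/91 + (1/94)*(1/185)) = -27219 + (-185/91 + 1/17390) = -27219 - 3217059/1582490 = -43077012369/1582490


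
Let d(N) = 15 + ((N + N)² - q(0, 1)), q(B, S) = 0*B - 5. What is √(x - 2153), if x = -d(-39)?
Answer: I*√8257 ≈ 90.868*I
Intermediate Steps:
q(B, S) = -5 (q(B, S) = 0 - 5 = -5)
d(N) = 20 + 4*N² (d(N) = 15 + ((N + N)² - 1*(-5)) = 15 + ((2*N)² + 5) = 15 + (4*N² + 5) = 15 + (5 + 4*N²) = 20 + 4*N²)
x = -6104 (x = -(20 + 4*(-39)²) = -(20 + 4*1521) = -(20 + 6084) = -1*6104 = -6104)
√(x - 2153) = √(-6104 - 2153) = √(-8257) = I*√8257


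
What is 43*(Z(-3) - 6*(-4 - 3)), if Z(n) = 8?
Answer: 2150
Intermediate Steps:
43*(Z(-3) - 6*(-4 - 3)) = 43*(8 - 6*(-4 - 3)) = 43*(8 - 6*(-7)) = 43*(8 + 42) = 43*50 = 2150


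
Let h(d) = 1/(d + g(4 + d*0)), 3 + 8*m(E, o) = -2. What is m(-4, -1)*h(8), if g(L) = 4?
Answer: -5/96 ≈ -0.052083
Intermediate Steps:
m(E, o) = -5/8 (m(E, o) = -3/8 + (1/8)*(-2) = -3/8 - 1/4 = -5/8)
h(d) = 1/(4 + d) (h(d) = 1/(d + 4) = 1/(4 + d))
m(-4, -1)*h(8) = -5/(8*(4 + 8)) = -5/8/12 = -5/8*1/12 = -5/96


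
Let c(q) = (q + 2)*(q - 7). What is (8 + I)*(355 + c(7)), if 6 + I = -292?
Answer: -102950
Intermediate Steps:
I = -298 (I = -6 - 292 = -298)
c(q) = (-7 + q)*(2 + q) (c(q) = (2 + q)*(-7 + q) = (-7 + q)*(2 + q))
(8 + I)*(355 + c(7)) = (8 - 298)*(355 + (-14 + 7² - 5*7)) = -290*(355 + (-14 + 49 - 35)) = -290*(355 + 0) = -290*355 = -102950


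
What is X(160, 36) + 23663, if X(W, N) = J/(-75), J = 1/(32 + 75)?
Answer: 189895574/8025 ≈ 23663.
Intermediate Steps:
J = 1/107 ≈ 0.0093458
X(W, N) = -1/8025 (X(W, N) = (1/107)/(-75) = (1/107)*(-1/75) = -1/8025)
X(160, 36) + 23663 = -1/8025 + 23663 = 189895574/8025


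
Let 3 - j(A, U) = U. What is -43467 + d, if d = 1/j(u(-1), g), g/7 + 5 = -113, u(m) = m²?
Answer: -36034142/829 ≈ -43467.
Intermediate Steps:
g = -826 (g = -35 + 7*(-113) = -35 - 791 = -826)
j(A, U) = 3 - U
d = 1/829 (d = 1/(3 - 1*(-826)) = 1/(3 + 826) = 1/829 ≈ 0.0012063)
-43467 + d = -43467 + 1/829 = -36034142/829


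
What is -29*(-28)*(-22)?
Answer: -17864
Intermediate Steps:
-29*(-28)*(-22) = 812*(-22) = -17864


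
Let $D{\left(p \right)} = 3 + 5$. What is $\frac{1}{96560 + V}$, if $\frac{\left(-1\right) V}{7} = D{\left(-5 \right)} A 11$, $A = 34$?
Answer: $\frac{1}{75616} \approx 1.3225 \cdot 10^{-5}$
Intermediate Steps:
$D{\left(p \right)} = 8$
$V = -20944$ ($V = - 7 \cdot 8 \cdot 34 \cdot 11 = - 7 \cdot 272 \cdot 11 = \left(-7\right) 2992 = -20944$)
$\frac{1}{96560 + V} = \frac{1}{96560 - 20944} = \frac{1}{75616}$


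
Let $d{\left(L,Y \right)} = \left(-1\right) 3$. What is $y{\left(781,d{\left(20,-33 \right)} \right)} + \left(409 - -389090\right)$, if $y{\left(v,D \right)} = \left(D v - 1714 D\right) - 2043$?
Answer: $390255$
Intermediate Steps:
$d{\left(L,Y \right)} = -3$
$y{\left(v,D \right)} = -2043 - 1714 D + D v$ ($y{\left(v,D \right)} = \left(- 1714 D + D v\right) - 2043 = -2043 - 1714 D + D v$)
$y{\left(781,d{\left(20,-33 \right)} \right)} + \left(409 - -389090\right) = \left(-2043 - -5142 - 2343\right) + \left(409 - -389090\right) = \left(-2043 + 5142 - 2343\right) + \left(409 + 389090\right) = 756 + 389499 = 390255$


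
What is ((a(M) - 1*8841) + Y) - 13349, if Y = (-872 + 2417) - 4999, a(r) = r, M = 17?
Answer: -25627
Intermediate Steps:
Y = -3454 (Y = 1545 - 4999 = -3454)
((a(M) - 1*8841) + Y) - 13349 = ((17 - 1*8841) - 3454) - 13349 = ((17 - 8841) - 3454) - 13349 = (-8824 - 3454) - 13349 = -12278 - 13349 = -25627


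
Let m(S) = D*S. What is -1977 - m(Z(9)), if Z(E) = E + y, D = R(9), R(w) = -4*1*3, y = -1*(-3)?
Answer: -1833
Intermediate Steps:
y = 3
R(w) = -12 (R(w) = -4*3 = -12)
D = -12
Z(E) = 3 + E (Z(E) = E + 3 = 3 + E)
m(S) = -12*S
-1977 - m(Z(9)) = -1977 - (-12)*(3 + 9) = -1977 - (-12)*12 = -1977 - 1*(-144) = -1977 + 144 = -1833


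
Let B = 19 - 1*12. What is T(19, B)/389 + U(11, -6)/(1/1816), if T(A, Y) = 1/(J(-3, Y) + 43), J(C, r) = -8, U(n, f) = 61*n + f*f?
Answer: 17480461881/13615 ≈ 1.2839e+6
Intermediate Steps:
U(n, f) = f² + 61*n (U(n, f) = 61*n + f² = f² + 61*n)
B = 7 (B = 19 - 12 = 7)
T(A, Y) = 1/35 (T(A, Y) = 1/(-8 + 43) = 1/35)
T(19, B)/389 + U(11, -6)/(1/1816) = (1/35)/389 + ((-6)² + 61*11)/(1/1816) = (1/35)*(1/389) + (36 + 671)/(1/1816) = 1/13615 + 707*1816 = 1/13615 + 1283912 = 17480461881/13615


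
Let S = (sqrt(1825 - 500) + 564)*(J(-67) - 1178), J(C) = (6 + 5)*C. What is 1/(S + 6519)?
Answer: -1073541/1147631205556 + 9575*sqrt(53)/1147631205556 ≈ -8.7470e-7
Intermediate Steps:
J(C) = 11*C
S = -1080060 - 9575*sqrt(53) (S = (sqrt(1825 - 500) + 564)*(11*(-67) - 1178) = (sqrt(1325) + 564)*(-737 - 1178) = (5*sqrt(53) + 564)*(-1915) = (564 + 5*sqrt(53))*(-1915) = -1080060 - 9575*sqrt(53) ≈ -1.1498e+6)
1/(S + 6519) = 1/((-1080060 - 9575*sqrt(53)) + 6519) = 1/(-1073541 - 9575*sqrt(53))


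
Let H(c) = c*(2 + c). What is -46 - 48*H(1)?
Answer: -190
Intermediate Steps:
-46 - 48*H(1) = -46 - 48*(2 + 1) = -46 - 48*3 = -46 - 144 = -190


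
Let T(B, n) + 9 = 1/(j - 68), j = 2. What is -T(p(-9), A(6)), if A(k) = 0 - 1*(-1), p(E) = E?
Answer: 595/66 ≈ 9.0152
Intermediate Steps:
A(k) = 1 (A(k) = 0 + 1 = 1)
T(B, n) = -595/66 (T(B, n) = -9 + 1/(2 - 68) = -9 + 1/(-66) = -9 - 1/66 = -595/66)
-T(p(-9), A(6)) = -1*(-595/66) = 595/66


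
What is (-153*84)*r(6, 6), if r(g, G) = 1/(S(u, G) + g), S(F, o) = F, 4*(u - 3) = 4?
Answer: -6426/5 ≈ -1285.2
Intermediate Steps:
u = 4 (u = 3 + (1/4)*4 = 3 + 1 = 4)
r(g, G) = 1/(4 + g)
(-153*84)*r(6, 6) = (-153*84)/(4 + 6) = -12852/10 = -12852*1/10 = -6426/5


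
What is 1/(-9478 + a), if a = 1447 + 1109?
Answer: -1/6922 ≈ -0.00014447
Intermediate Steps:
a = 2556
1/(-9478 + a) = 1/(-9478 + 2556) = 1/(-6922) = -1/6922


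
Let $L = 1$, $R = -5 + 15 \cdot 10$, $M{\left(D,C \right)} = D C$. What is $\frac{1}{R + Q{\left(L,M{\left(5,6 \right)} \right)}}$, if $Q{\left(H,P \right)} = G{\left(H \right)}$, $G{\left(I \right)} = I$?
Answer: $\frac{1}{146} \approx 0.0068493$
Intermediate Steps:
$M{\left(D,C \right)} = C D$
$R = 145$ ($R = -5 + 150 = 145$)
$Q{\left(H,P \right)} = H$
$\frac{1}{R + Q{\left(L,M{\left(5,6 \right)} \right)}} = \frac{1}{145 + 1} = \frac{1}{146}$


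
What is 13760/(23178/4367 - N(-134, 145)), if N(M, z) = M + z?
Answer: -60089920/24859 ≈ -2417.2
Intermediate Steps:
13760/(23178/4367 - N(-134, 145)) = 13760/(23178/4367 - (-134 + 145)) = 13760/(23178*(1/4367) - 1*11) = 13760/(23178/4367 - 11) = 13760/(-24859/4367) = 13760*(-4367/24859) = -60089920/24859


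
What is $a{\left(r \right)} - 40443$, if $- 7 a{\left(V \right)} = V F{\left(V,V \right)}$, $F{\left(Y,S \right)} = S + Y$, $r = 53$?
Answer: $- \frac{288719}{7} \approx -41246.0$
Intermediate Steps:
$a{\left(V \right)} = - \frac{2 V^{2}}{7}$ ($a{\left(V \right)} = - \frac{V \left(V + V\right)}{7} = - \frac{V 2 V}{7} = - \frac{2 V^{2}}{7}$)
$a{\left(r \right)} - 40443 = - \frac{2 \cdot 53^{2}}{7} - 40443 = \left(- \frac{2}{7}\right) 2809 - 40443 = - \frac{5618}{7} - 40443 = - \frac{288719}{7}$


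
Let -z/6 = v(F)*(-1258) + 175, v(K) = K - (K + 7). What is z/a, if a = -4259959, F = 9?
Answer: 53886/4259959 ≈ 0.012649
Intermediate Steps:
v(K) = -7 (v(K) = K - (7 + K) = K + (-7 - K) = -7)
z = -53886 (z = -6*(-7*(-1258) + 175) = -6*(8806 + 175) = -6*8981 = -53886)
z/a = -53886/(-4259959) = -53886*(-1/4259959) = 53886/4259959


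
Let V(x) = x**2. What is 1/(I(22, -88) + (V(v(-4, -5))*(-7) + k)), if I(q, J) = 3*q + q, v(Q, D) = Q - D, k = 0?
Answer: 1/81 ≈ 0.012346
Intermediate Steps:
I(q, J) = 4*q
1/(I(22, -88) + (V(v(-4, -5))*(-7) + k)) = 1/(4*22 + ((-4 - 1*(-5))**2*(-7) + 0)) = 1/(88 + ((-4 + 5)**2*(-7) + 0)) = 1/(88 + (1**2*(-7) + 0)) = 1/(88 + (1*(-7) + 0)) = 1/(88 + (-7 + 0)) = 1/(88 - 7) = 1/81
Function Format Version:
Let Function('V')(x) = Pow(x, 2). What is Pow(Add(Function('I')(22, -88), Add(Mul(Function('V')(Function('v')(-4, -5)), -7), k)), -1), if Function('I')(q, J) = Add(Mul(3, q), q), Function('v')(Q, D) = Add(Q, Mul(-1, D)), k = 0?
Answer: Rational(1, 81) ≈ 0.012346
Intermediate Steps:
Function('I')(q, J) = Mul(4, q)
Pow(Add(Function('I')(22, -88), Add(Mul(Function('V')(Function('v')(-4, -5)), -7), k)), -1) = Pow(Add(Mul(4, 22), Add(Mul(Pow(Add(-4, Mul(-1, -5)), 2), -7), 0)), -1) = Pow(Add(88, Add(Mul(Pow(Add(-4, 5), 2), -7), 0)), -1) = Pow(Add(88, Add(Mul(Pow(1, 2), -7), 0)), -1) = Pow(Add(88, Add(Mul(1, -7), 0)), -1) = Pow(Add(88, Add(-7, 0)), -1) = Pow(Add(88, -7), -1) = Pow(81, -1) = Rational(1, 81)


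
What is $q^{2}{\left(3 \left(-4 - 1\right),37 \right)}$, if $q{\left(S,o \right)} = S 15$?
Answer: $50625$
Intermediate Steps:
$q{\left(S,o \right)} = 15 S$
$q^{2}{\left(3 \left(-4 - 1\right),37 \right)} = \left(15 \cdot 3 \left(-4 - 1\right)\right)^{2} = \left(15 \cdot 3 \left(-5\right)\right)^{2} = \left(15 \left(-15\right)\right)^{2} = \left(-225\right)^{2} = 50625$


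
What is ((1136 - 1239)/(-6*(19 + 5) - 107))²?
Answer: 10609/63001 ≈ 0.16839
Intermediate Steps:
((1136 - 1239)/(-6*(19 + 5) - 107))² = (-103/(-6*24 - 107))² = (-103/(-144 - 107))² = (-103/(-251))² = (-103*(-1/251))² = (103/251)² = 10609/63001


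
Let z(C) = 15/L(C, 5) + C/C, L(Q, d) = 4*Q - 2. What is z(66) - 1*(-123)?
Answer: 32503/262 ≈ 124.06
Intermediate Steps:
L(Q, d) = -2 + 4*Q
z(C) = 1 + 15/(-2 + 4*C) (z(C) = 15/(-2 + 4*C) + C/C = 15/(-2 + 4*C) + 1 = 1 + 15/(-2 + 4*C))
z(66) - 1*(-123) = (13 + 4*66)/(2*(-1 + 2*66)) - 1*(-123) = (13 + 264)/(2*(-1 + 132)) + 123 = (½)*277/131 + 123 = (½)*(1/131)*277 + 123 = 277/262 + 123 = 32503/262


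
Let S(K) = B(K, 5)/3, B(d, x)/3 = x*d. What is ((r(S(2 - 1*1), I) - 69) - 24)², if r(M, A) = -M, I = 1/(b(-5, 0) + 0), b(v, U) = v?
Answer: 9604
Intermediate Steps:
B(d, x) = 3*d*x (B(d, x) = 3*(x*d) = 3*(d*x) = 3*d*x)
I = -⅕ (I = 1/(-5 + 0) = 1/(-5) = -⅕ ≈ -0.20000)
S(K) = 5*K (S(K) = (3*K*5)/3 = (15*K)*(⅓) = 5*K)
((r(S(2 - 1*1), I) - 69) - 24)² = ((-5*(2 - 1*1) - 69) - 24)² = ((-5*(2 - 1) - 69) - 24)² = ((-5 - 69) - 24)² = (-74 - 24)² = (-98)² = 9604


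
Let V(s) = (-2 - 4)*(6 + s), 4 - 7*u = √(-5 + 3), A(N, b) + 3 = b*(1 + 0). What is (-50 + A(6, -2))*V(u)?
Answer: 15180/7 - 330*I*√2/7 ≈ 2168.6 - 66.67*I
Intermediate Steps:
A(N, b) = -3 + b (A(N, b) = -3 + b*(1 + 0) = -3 + b*1 = -3 + b)
u = 4/7 - I*√2/7 (u = 4/7 - √(-5 + 3)/7 = 4/7 - I*√2/7 ≈ 0.57143 - 0.20203*I)
V(s) = -36 - 6*s (V(s) = -6*(6 + s) = -36 - 6*s)
(-50 + A(6, -2))*V(u) = (-50 + (-3 - 2))*(-36 - 6*(4/7 - I*√2/7)) = (-50 - 5)*(-36 + (-24/7 + 6*I*√2/7)) = -55*(-276/7 + 6*I*√2/7) = 15180/7 - 330*I*√2/7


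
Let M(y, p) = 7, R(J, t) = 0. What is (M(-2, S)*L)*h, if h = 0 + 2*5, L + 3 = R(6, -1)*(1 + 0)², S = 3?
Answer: -210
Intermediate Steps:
L = -3 (L = -3 + 0*(1 + 0)² = -3 + 0*1² = -3 + 0*1 = -3 + 0 = -3)
h = 10 (h = 0 + 10 = 10)
(M(-2, S)*L)*h = (7*(-3))*10 = -21*10 = -210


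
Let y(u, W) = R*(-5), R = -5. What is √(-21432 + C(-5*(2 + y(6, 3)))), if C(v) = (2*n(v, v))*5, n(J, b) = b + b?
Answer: 2*I*√6033 ≈ 155.34*I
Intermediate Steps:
n(J, b) = 2*b
y(u, W) = 25 (y(u, W) = -5*(-5) = 25)
C(v) = 20*v (C(v) = (2*(2*v))*5 = (4*v)*5 = 20*v)
√(-21432 + C(-5*(2 + y(6, 3)))) = √(-21432 + 20*(-5*(2 + 25))) = √(-21432 + 20*(-5*27)) = √(-21432 + 20*(-135)) = √(-21432 - 2700) = √(-24132) = 2*I*√6033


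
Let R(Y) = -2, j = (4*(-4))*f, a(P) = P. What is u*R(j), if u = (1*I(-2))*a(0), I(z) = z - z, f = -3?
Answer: 0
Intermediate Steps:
I(z) = 0
j = 48 (j = (4*(-4))*(-3) = -16*(-3) = 48)
u = 0 (u = (1*0)*0 = 0*0 = 0)
u*R(j) = 0*(-2) = 0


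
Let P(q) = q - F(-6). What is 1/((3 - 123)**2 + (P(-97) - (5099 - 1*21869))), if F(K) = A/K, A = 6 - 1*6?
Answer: 1/31073 ≈ 3.2182e-5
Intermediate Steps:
A = 0 (A = 6 - 6 = 0)
F(K) = 0 (F(K) = 0/K = 0)
P(q) = q (P(q) = q - 1*0 = q + 0 = q)
1/((3 - 123)**2 + (P(-97) - (5099 - 1*21869))) = 1/((3 - 123)**2 + (-97 - (5099 - 1*21869))) = 1/((-120)**2 + (-97 - (5099 - 21869))) = 1/(14400 + (-97 - 1*(-16770))) = 1/(14400 + (-97 + 16770)) = 1/(14400 + 16673) = 1/31073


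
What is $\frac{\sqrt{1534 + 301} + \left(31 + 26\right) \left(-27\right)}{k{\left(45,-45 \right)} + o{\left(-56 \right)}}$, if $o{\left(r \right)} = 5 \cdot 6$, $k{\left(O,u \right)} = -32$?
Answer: $\frac{1539}{2} - \frac{\sqrt{1835}}{2} \approx 748.08$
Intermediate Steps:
$o{\left(r \right)} = 30$
$\frac{\sqrt{1534 + 301} + \left(31 + 26\right) \left(-27\right)}{k{\left(45,-45 \right)} + o{\left(-56 \right)}} = \frac{\sqrt{1534 + 301} + \left(31 + 26\right) \left(-27\right)}{-32 + 30} = \frac{\sqrt{1835} + 57 \left(-27\right)}{-2} = \left(\sqrt{1835} - 1539\right) \left(- \frac{1}{2}\right) = \left(-1539 + \sqrt{1835}\right) \left(- \frac{1}{2}\right) = \frac{1539}{2} - \frac{\sqrt{1835}}{2}$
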